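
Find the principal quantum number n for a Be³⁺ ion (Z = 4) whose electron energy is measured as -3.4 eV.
n = 8

The exact energy levels follow E_n = -13.6057 Z² / n² eV with Z = 4.

The measured value (-3.4 eV) is reported to only 2 significant figures, so we must test candidate n values and see which one matches to that precision.

Candidate energies:
  n = 6:  E = -13.6057 × 4² / 6² = -6.046978 eV
  n = 7:  E = -13.6057 × 4² / 7² = -4.442678 eV
  n = 8:  E = -13.6057 × 4² / 8² = -3.401425 eV  ← matches
  n = 9:  E = -13.6057 × 4² / 9² = -2.687546 eV
  n = 10:  E = -13.6057 × 4² / 10² = -2.176912 eV

Checking against the measurement of -3.4 eV (2 sig figs), only n = 8 agrees:
E_8 = -3.401425 eV, which rounds to -3.4 eV ✓

Therefore n = 8.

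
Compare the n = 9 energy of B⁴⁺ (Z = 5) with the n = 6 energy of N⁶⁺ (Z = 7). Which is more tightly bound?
N⁶⁺ at n = 6 (E = -18.519 eV)

Using E_n = -13.6057 Z² / n² eV:

B⁴⁺ (Z = 5) at n = 9:
E = -13.6057 × 5² / 9² = -13.6057 × 25 / 81 = -4.199290 eV

N⁶⁺ (Z = 7) at n = 6:
E = -13.6057 × 7² / 6² = -13.6057 × 49 / 36 = -18.518869 eV

Since -18.518869 eV < -4.199290 eV,
N⁶⁺ at n = 6 is more tightly bound (requires more energy to ionize).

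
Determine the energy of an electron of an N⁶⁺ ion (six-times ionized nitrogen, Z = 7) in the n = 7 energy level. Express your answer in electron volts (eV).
-13.606 eV

The energy levels of a hydrogen-like atom are given by:
E_n = -13.6057 Z² / n² eV  (with Z = 7 for N⁶⁺)

For n = 7:
E_7 = -13.6057 × 7² / 7²
E_7 = -13.6057 × 49 / 49
E_7 = -13.606 eV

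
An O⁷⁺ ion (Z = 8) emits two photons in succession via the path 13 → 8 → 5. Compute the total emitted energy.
29.68 eV

The energy levels of O⁷⁺ are E_n = -13.6057 × 8² / n² eV.

First transition (13 → 8):
ΔE₁ = |E_8 - E_13|
ΔE₁ = |-13.60570000 - (-5.15245444)| = 8.45325 eV

Second transition (8 → 5):
ΔE₂ = |E_5 - E_8|
ΔE₂ = |-34.83059200 - (-13.60570000)| = 21.22489 eV

Total energy released:
E_total = ΔE₁ + ΔE₂ = 8.45325 + 21.22489 = 29.68 eV

Note: This equals the direct transition 13 → 5: 29.68 eV ✓
Energy is conserved regardless of the path taken.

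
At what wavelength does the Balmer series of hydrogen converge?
364.51 nm

The series limit corresponds to the transition from n = ∞ to n = 2.
This is the highest energy (shortest wavelength) transition in the Balmer series.

E_∞ = 0 eV
E_2 = -13.6057 / 2² = -3.401425 eV

Energy at series limit:
ΔE = E_∞ - E_2 = 0 - (-3.401425) = 3.401425 eV
λ = hc/E = 1239.84 eV·nm / 3.401425 eV = 364.51 nm

This energy equals the ionization energy from the n = 2 state of hydrogen.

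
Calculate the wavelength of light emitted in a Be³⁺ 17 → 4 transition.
96.467 nm

First, find the transition energy using E_n = -13.6057 Z² / n² eV:
E_17 = -13.6057 × 4² / 17² = -0.75326 eV
E_4 = -13.6057 × 4² / 4² = -13.60570 eV

Photon energy: |ΔE| = |E_4 - E_17| = 12.85244 eV

Convert to wavelength using E = hc/λ with hc = 1239.84 eV·nm:
λ = hc/E = 1239.84 eV·nm / 12.85244 eV
λ = 96.467 nm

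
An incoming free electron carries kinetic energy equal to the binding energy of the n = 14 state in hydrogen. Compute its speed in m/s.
1.563e+05 m/s (or 0.052124% of c)

The binding energy at n = 14 for hydrogen is:
E_14 = -13.6057/14² = -0.06941684 eV
|E_14| = 0.06941684 eV

Convert to Joules:
KE = 0.06941684 eV × (1.602177 × 10⁻¹⁹ J/eV) = 1.11218e-20 J

Using KE = ½mv²:
v = √(2·KE/m_e)
v = √(2 × 1.11218e-20 J / 9.10938 × 10⁻³¹ kg)
v = 1.563e+05 m/s

This is approximately 0.052124% the speed of light.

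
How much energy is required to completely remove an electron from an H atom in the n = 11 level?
0.11244 eV

The ionization energy is the energy needed to remove the electron completely (n → ∞).

For hydrogen, E_n = -13.6057 eV / n².

At n = 11: E_11 = -13.6057 / 11² = -0.11244380 eV
At n = ∞: E_∞ = 0 eV

Ionization energy = E_∞ - E_11 = 0 - (-0.11244380) = 0.11244380 eV
Ionization energy ≈ 0.11244 eV

This is also called the binding energy of the electron in state n = 11.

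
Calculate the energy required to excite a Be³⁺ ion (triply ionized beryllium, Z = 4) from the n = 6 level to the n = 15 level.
5.0795 eV

The energy levels of a hydrogen-like atom are E_n = -13.6057 Z² eV / n².

Energy at n = 6: E_6 = -13.6057 × 4² / 6² = -6.0469778 eV
Energy at n = 15: E_15 = -13.6057 × 4² / 15² = -0.9675164 eV

The excitation energy is the difference:
ΔE = E_15 - E_6
ΔE = -0.9675164 - (-6.0469778)
ΔE = 5.0795 eV

Since this is positive, energy must be absorbed (photon absorption).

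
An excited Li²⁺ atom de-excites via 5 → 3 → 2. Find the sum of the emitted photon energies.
25.71 eV

The energy levels of Li²⁺ are E_n = -13.6057 × 3² / n² eV.

First transition (5 → 3):
ΔE₁ = |E_3 - E_5|
ΔE₁ = |-13.60570000 - (-4.89805200)| = 8.70765 eV

Second transition (3 → 2):
ΔE₂ = |E_2 - E_3|
ΔE₂ = |-30.61282500 - (-13.60570000)| = 17.00713 eV

Total energy released:
E_total = ΔE₁ + ΔE₂ = 8.70765 + 17.00713 = 25.71 eV

Note: This equals the direct transition 5 → 2: 25.71 eV ✓
Energy is conserved regardless of the path taken.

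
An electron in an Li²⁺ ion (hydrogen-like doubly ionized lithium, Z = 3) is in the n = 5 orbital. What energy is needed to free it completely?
4.898 eV

The ionization energy is the energy needed to remove the electron completely (n → ∞).

For a hydrogen-like ion with Z = 3, E_n = -13.6057 Z² / n² eV.

At n = 5: E_5 = -13.6057 × 3² / 5² = -4.898052 eV
At n = ∞: E_∞ = 0 eV

Ionization energy = E_∞ - E_5 = 0 - (-4.898052) = 4.898052 eV
Ionization energy ≈ 4.898 eV

This is also called the binding energy of the electron in state n = 5.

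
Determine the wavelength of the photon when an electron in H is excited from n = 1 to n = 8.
92.573 nm

First, find the transition energy using E_n = -13.6057 / n² eV:
E_1 = -13.6057 / 1² = -13.60570 eV
E_8 = -13.6057 / 8² = -0.21259 eV

Photon energy: |ΔE| = |E_8 - E_1| = 13.39311 eV

Convert to wavelength using E = hc/λ with hc = 1239.84 eV·nm:
λ = hc/E = 1239.84 eV·nm / 13.39311 eV
λ = 92.573 nm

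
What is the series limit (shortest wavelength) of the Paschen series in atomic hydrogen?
820.139 nm

The series limit corresponds to the transition from n = ∞ to n = 3.
This is the highest energy (shortest wavelength) transition in the Paschen series.

E_∞ = 0 eV
E_3 = -13.6057 / 3² = -1.5117444 eV

Energy at series limit:
ΔE = E_∞ - E_3 = 0 - (-1.5117444) = 1.5117444 eV
λ = hc/E = 1239.84 eV·nm / 1.5117444 eV = 820.139 nm

This energy equals the ionization energy from the n = 3 state of hydrogen.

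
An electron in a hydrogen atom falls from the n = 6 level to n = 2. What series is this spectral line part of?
Balmer series

The spectral series in hydrogen are named based on the final (lower) energy level:
- Lyman series: n_final = 1 (ultraviolet)
- Balmer series: n_final = 2 (visible/near-UV)
- Paschen series: n_final = 3 (infrared)
- Brackett series: n_final = 4 (infrared)
- Pfund series: n_final = 5 (far infrared)

Since this transition ends at n = 2, it belongs to the Balmer series.

For reference, this 6 → 2 line has photon energy
ΔE = 13.6057 eV × (1/2² - 1/6²) = 3.0234889 eV,
corresponding to wavelength λ = hc/ΔE = 1239.84 eV·nm / 3.0234889 eV = 410.069 nm in the visible/near-UV region.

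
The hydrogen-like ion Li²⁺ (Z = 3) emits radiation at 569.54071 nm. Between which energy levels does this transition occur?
n = 10 → n = 6

First, find the photon energy from the wavelength (hc = 1239.84 eV·nm):
E = hc/λ = 1239.84 eV·nm / 569.54071 nm = 2.1769120 eV

The energy levels of Li²⁺ satisfy E_n = -13.6057 × 3² / n² eV, so an emission n_i → n_f releases
ΔE = 13.6057 × 3² × (1/n_f² − 1/n_i²) eV.

Setting ΔE equal to the photon energy:
1/n_f² − 1/n_i² = 2.1769120 / (13.6057 × 3²) = 0.017777778

Since 1/n_i² must be positive, we need 1/n_f² > 0.017777778, i.e. n_f ≤ 7. For each allowed n_f, solve n_i = (1/n_f² − 0.017777778)^(−1/2) and check whether it is a whole number:
  n_f = 1: 1/n_i² = 1.000000000 − 0.017777778 = 0.982222222 → n_i = 1.009  (not an integer) ✗
  n_f = 2: 1/n_i² = 0.250000000 − 0.017777778 = 0.232222222 → n_i = 2.075  (not an integer) ✗
  n_f = 3: 1/n_i² = 0.111111111 − 0.017777778 = 0.093333333 → n_i = 3.273  (not an integer) ✗
  n_f = 4: 1/n_i² = 0.062500000 − 0.017777778 = 0.044722222 → n_i = 4.729  (not an integer) ✗
  n_f = 5: 1/n_i² = 0.040000000 − 0.017777778 = 0.022222222 → n_i = 6.708  (not an integer) ✗
  n_f = 6: 1/n_i² = 0.027777778 − 0.017777778 = 0.010000000 → n_i = 10.000  → integer, n_i = 10 ✓
  n_f = 7: 1/n_i² = 0.020408163 − 0.017777778 = 0.002630385 → n_i = 19.498  (not an integer) ✗

Only n_f = 6 gives an integer upper level, n_i = 10.

The transition is from n = 10 to n = 6 (emission).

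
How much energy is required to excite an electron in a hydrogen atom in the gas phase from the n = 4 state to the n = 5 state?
0.306 eV

The energy levels of a hydrogen-like atom are E_n = -13.6057 eV / n².

Energy at n = 4: E_4 = -13.6057 / 4² = -0.850356 eV
Energy at n = 5: E_5 = -13.6057 / 5² = -0.544228 eV

The excitation energy is the difference:
ΔE = E_5 - E_4
ΔE = -0.544228 - (-0.850356)
ΔE = 0.306 eV

Since this is positive, energy must be absorbed (photon absorption).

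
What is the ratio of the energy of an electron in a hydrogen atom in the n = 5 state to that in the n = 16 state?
10.2400

Using E_n = -13.6057 Z² / n² eV with Z = 1:

E_5 = -13.6057 / 5² = -13.6057 / 25 = -0.5442280000 eV
E_16 = -13.6057 / 16² = -13.6057 / 256 = -0.0531472656 eV

The ratio is:
E_5/E_16 = (-0.5442280000) / (-0.0531472656)
E_5/E_16 = (-13.6057/25) / (-13.6057/256)
E_5/E_16 = 256/25
E_5/E_16 = 10.2400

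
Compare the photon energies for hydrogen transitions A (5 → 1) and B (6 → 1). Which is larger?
6 → 1

Calculate the energy for each transition:

Transition 5 → 1:
ΔE₁ = |E_1 - E_5| = |-13.6057/1² - (-13.6057/5²)|
ΔE₁ = |-13.6057000000 - (-0.5442280000)| = 13.0614720 eV

Transition 6 → 1:
ΔE₂ = |E_1 - E_6| = |-13.6057/1² - (-13.6057/6²)|
ΔE₂ = |-13.6057000000 - (-0.3779361111)| = 13.2277639 eV

Since 13.2277639 eV > 13.0614720 eV, the transition 6 → 1 emits the more energetic photon.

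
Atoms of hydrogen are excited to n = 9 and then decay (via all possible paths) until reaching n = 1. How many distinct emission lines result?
36

The electron can occupy levels n = 1, 2, ..., 9 during de-excitation — that is m = 9 - 1 + 1 = 9 distinct levels.

The number of distinct spectral lines equals the number of ways to choose 2 of these m levels (each pair gives one possible emission transition):

Number of lines = m(m-1)/2 = 9×8/2 = 36

These correspond to all possible transitions between the 9 levels:
9 → 8, 9 → 7, 9 → 6, 9 → 5, 9 → 4, 9 → 3, 9 → 2, 9 → 1...

Each transition produces a photon with a unique energy (and thus wavelength). This count does not depend on Z.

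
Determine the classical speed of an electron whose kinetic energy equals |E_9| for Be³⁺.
9.723e+05 m/s (or 0.324% of c)

The binding energy at n = 9 for Be³⁺ is:
E_9 = -13.6057 × 4²/9² = -2.687546 eV
|E_9| = 2.687546 eV

Convert to Joules:
KE = 2.687546 eV × (1.602177 × 10⁻¹⁹ J/eV) = 4.30592e-19 J

Using KE = ½mv²:
v = √(2·KE/m_e)
v = √(2 × 4.30592e-19 J / 9.10938 × 10⁻³¹ kg)
v = 9.723e+05 m/s

This is approximately 0.324% the speed of light.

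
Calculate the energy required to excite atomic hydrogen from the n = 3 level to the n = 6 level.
1.1338 eV

The energy levels of a hydrogen-like atom are E_n = -13.6057 eV / n².

Energy at n = 3: E_3 = -13.6057 / 3² = -1.5117444 eV
Energy at n = 6: E_6 = -13.6057 / 6² = -0.3779361 eV

The excitation energy is the difference:
ΔE = E_6 - E_3
ΔE = -0.3779361 - (-1.5117444)
ΔE = 1.1338 eV

Since this is positive, energy must be absorbed (photon absorption).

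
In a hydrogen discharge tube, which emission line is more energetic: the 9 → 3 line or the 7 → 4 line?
9 → 3

Calculate the energy for each transition:

Transition 9 → 3:
ΔE₁ = |E_3 - E_9| = |-13.6057/3² - (-13.6057/9²)|
ΔE₁ = |-1.5117444444 - (-0.1679716049)| = 1.3437728 eV

Transition 7 → 4:
ΔE₂ = |E_4 - E_7| = |-13.6057/4² - (-13.6057/7²)|
ΔE₂ = |-0.8503562500 - (-0.2776673469)| = 0.5726889 eV

Since 1.3437728 eV > 0.5726889 eV, the transition 9 → 3 emits the more energetic photon.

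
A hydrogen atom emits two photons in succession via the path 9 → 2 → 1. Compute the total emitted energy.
13.438 eV

The energy levels of hydrogen are E_n = -13.6057 / n² eV.

First transition (9 → 2):
ΔE₁ = |E_2 - E_9|
ΔE₁ = |-3.401425000 - (-0.167971605)| = 3.233453 eV

Second transition (2 → 1):
ΔE₂ = |E_1 - E_2|
ΔE₂ = |-13.605700000 - (-3.401425000)| = 10.204275 eV

Total energy released:
E_total = ΔE₁ + ΔE₂ = 3.233453 + 10.204275 = 13.438 eV

Note: This equals the direct transition 9 → 1: 13.438 eV ✓
Energy is conserved regardless of the path taken.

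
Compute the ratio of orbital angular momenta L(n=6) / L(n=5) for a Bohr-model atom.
1.200000

In the Bohr model, L_n = nℏ, so the ratio is purely the ratio of quantum numbers:

L_6/L_5 = 6ℏ / 5ℏ = 6/5 = 1.200000

The angular momentum scales linearly with n.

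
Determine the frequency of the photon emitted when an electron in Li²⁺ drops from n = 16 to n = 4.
1.7349e+15 Hz

First, find the transition energy:
E_16 = -13.6057 × 3² / 16² = -0.4783254 eV
E_4 = -13.6057 × 3² / 4² = -7.6532063 eV
|ΔE| = |E_4 - E_16| = 7.1748809 eV

Convert to Joules: E = 7.1748809 eV × (1.602177 × 10⁻¹⁹ J/eV) = 1.149543e-18 J

Using E = hf:
f = E/h = 1.149543e-18 J / (6.62607 × 10⁻³⁴ J·s)
f = 1.7349e+15 Hz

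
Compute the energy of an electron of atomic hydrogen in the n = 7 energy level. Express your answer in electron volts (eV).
-0.278 eV

The energy levels of a hydrogen-like atom are given by:
E_n = -13.6057 eV / n²

For n = 7:
E_7 = -13.6057 eV / 7²
E_7 = -13.6057 eV / 49
E_7 = -0.278 eV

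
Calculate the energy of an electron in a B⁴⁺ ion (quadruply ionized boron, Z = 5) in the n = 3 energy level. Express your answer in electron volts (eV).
-37.794 eV

The energy levels of a hydrogen-like atom are given by:
E_n = -13.6057 Z² / n² eV  (with Z = 5 for B⁴⁺)

For n = 3:
E_3 = -13.6057 × 5² / 3²
E_3 = -13.6057 × 25 / 9
E_3 = -37.794 eV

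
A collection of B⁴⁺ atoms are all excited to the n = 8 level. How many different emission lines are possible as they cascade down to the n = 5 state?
6

The electron can occupy levels n = 5, 6, ..., 8 during de-excitation — that is m = 8 - 5 + 1 = 4 distinct levels.

The number of distinct spectral lines equals the number of ways to choose 2 of these m levels (each pair gives one possible emission transition):

Number of lines = m(m-1)/2 = 4×3/2 = 6

These correspond to all possible transitions between the 4 levels:
8 → 7, 8 → 6, 8 → 5, 7 → 6, 7 → 5, 6 → 5

Each transition produces a photon with a unique energy (and thus wavelength). This count does not depend on Z.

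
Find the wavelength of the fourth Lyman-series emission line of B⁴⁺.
3.796938 nm

The lines of a series are numbered from the longest wavelength (smallest ΔE) outward; the fourth line is the transition from n = n_f + 4 to n_f.
The Lyman series has all transitions ending at n_f = 1.

For B⁴⁺ (Z = 5), the fourth line (δ-line) is the jump from n = 5 to n = 1:
E_5 = -13.6057 × 5² / 5² = -13.60570000 eV
E_1 = -13.6057 × 5² / 1² = -340.14250000 eV
ΔE = E_5 - E_1 = 326.53680000 eV

λ = hc/E = 1239.84 eV·nm / 326.53680000 eV
λ = 3.796938 nm

This is the δ-line of the Lyman series in B⁴⁺.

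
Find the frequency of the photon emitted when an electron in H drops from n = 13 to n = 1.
3.270e+15 Hz

First, find the transition energy:
E_13 = -13.6057 / 13² = -0.0805071 eV
E_1 = -13.6057 / 1² = -13.6057000 eV
|ΔE| = |E_1 - E_13| = 13.5251929 eV

Convert to Joules: E = 13.5251929 eV × (1.602177 × 10⁻¹⁹ J/eV) = 2.16698e-18 J

Using E = hf:
f = E/h = 2.16698e-18 J / (6.62607 × 10⁻³⁴ J·s)
f = 3.270e+15 Hz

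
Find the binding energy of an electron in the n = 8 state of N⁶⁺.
10.417 eV

The ionization energy is the energy needed to remove the electron completely (n → ∞).

For a hydrogen-like ion with Z = 7, E_n = -13.6057 Z² / n² eV.

At n = 8: E_8 = -13.6057 × 7² / 8² = -10.416864 eV
At n = ∞: E_∞ = 0 eV

Ionization energy = E_∞ - E_8 = 0 - (-10.416864) = 10.416864 eV
Ionization energy ≈ 10.417 eV

This is also called the binding energy of the electron in state n = 8.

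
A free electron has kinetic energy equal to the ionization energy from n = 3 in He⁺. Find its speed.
1.45846e+06 m/s (or 0.486490% of c)

The binding energy at n = 3 for He⁺ is:
E_3 = -13.6057 × 2²/3² = -6.04697778 eV
|E_3| = 6.04697778 eV

Convert to Joules:
KE = 6.04697778 eV × (1.602177 × 10⁻¹⁹ J/eV) = 9.6883287e-19 J

Using KE = ½mv²:
v = √(2·KE/m_e)
v = √(2 × 9.6883287e-19 J / 9.10938 × 10⁻³¹ kg)
v = 1.45846e+06 m/s

This is approximately 0.486490% the speed of light.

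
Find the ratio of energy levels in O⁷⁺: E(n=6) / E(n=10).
2.7778

Using E_n = -13.6057 Z² / n² eV with Z = 8:

E_6 = -13.6057 × 8² / 6² = -870.7648 / 36 = -24.1879111111 eV
E_10 = -13.6057 × 8² / 10² = -870.7648 / 100 = -8.7076480000 eV

The ratio is:
E_6/E_10 = (-24.1879111111) / (-8.7076480000)
E_6/E_10 = (-870.7648/36) / (-870.7648/100)
E_6/E_10 = 100/36
E_6/E_10 = 2.7778
(Note: the Z² factors cancel in the ratio.)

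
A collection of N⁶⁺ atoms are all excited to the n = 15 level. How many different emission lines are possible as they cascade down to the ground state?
105

The electron can occupy levels n = 1, 2, ..., 15 during de-excitation — that is m = 15 - 1 + 1 = 15 distinct levels.

The number of distinct spectral lines equals the number of ways to choose 2 of these m levels (each pair gives one possible emission transition):

Number of lines = m(m-1)/2 = 15×14/2 = 105

These correspond to all possible transitions between the 15 levels:
15 → 14, 15 → 13, 15 → 12, 15 → 11, 15 → 10, 15 → 9, 15 → 8, 15 → 7...

Each transition produces a photon with a unique energy (and thus wavelength). This count does not depend on Z.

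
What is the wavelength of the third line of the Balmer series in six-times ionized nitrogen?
8.855832 nm

The lines of a series are numbered from the longest wavelength (smallest ΔE) outward; the third line is the transition from n = n_f + 3 to n_f.
The Balmer series has all transitions ending at n_f = 2.

For N⁶⁺ (Z = 7), the third line (γ-line) is the jump from n = 5 to n = 2:
E_5 = -13.6057 × 7² / 5² = -26.66717200 eV
E_2 = -13.6057 × 7² / 2² = -166.66982500 eV
ΔE = E_5 - E_2 = 140.00265300 eV

λ = hc/E = 1239.84 eV·nm / 140.00265300 eV
λ = 8.855832 nm

This is the γ-line of the Balmer series in N⁶⁺.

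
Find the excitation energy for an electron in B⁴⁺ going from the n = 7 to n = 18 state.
5.89186 eV

The energy levels of a hydrogen-like atom are E_n = -13.6057 Z² eV / n².

Energy at n = 7: E_7 = -13.6057 × 5² / 7² = -6.94168367 eV
Energy at n = 18: E_18 = -13.6057 × 5² / 18² = -1.04982253 eV

The excitation energy is the difference:
ΔE = E_18 - E_7
ΔE = -1.04982253 - (-6.94168367)
ΔE = 5.89186 eV

Since this is positive, energy must be absorbed (photon absorption).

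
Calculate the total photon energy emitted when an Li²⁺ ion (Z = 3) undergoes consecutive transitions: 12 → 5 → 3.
12.755344 eV

The energy levels of Li²⁺ are E_n = -13.6057 × 3² / n² eV.

First transition (12 → 5):
ΔE₁ = |E_5 - E_12|
ΔE₁ = |-4.898052000000 - (-0.850356250000)| = 4.047695750 eV

Second transition (5 → 3):
ΔE₂ = |E_3 - E_5|
ΔE₂ = |-13.605700000000 - (-4.898052000000)| = 8.707648000 eV

Total energy released:
E_total = ΔE₁ + ΔE₂ = 4.047695750 + 8.707648000 = 12.755344 eV

Note: This equals the direct transition 12 → 3: 12.755344 eV ✓
Energy is conserved regardless of the path taken.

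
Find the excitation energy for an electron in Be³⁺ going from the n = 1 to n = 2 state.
163.268400 eV

The energy levels of a hydrogen-like atom are E_n = -13.6057 Z² eV / n².

Energy at n = 1: E_1 = -13.6057 × 4² / 1² = -217.691200000 eV
Energy at n = 2: E_2 = -13.6057 × 4² / 2² = -54.422800000 eV

The excitation energy is the difference:
ΔE = E_2 - E_1
ΔE = -54.422800000 - (-217.691200000)
ΔE = 163.268400 eV

Since this is positive, energy must be absorbed (photon absorption).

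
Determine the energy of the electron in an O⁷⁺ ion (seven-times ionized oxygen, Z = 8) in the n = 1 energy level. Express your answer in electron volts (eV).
-870.76480 eV

The energy levels of a hydrogen-like atom are given by:
E_n = -13.6057 Z² / n² eV  (with Z = 8 for O⁷⁺)

For n = 1:
E_1 = -13.6057 × 8² / 1²
E_1 = -13.6057 × 64 / 1
E_1 = -870.76480 eV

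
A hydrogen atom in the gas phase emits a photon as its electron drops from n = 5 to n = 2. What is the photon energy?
2.857197 eV

The energy levels are E_n = -13.6057 eV / n².

Energy at n = 5: E_5 = -13.6057 / 5² = -0.544228000 eV
Energy at n = 2: E_2 = -13.6057 / 2² = -3.401425000 eV

For emission (electron falling to lower state), the photon energy is:
E_photon = E_5 - E_2 = |-0.544228000 - (-3.401425000)|
E_photon = 2.857197 eV

This energy is carried away by the emitted photon.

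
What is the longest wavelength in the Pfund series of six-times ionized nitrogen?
152.159298 nm

The longest wavelength corresponds to the smallest energy transition in the series.
The Pfund series has all transitions ending at n_f = 5.

For N⁶⁺ (Z = 7), the first line (α-line) is the jump from n = 6 to n = 5:
E_6 = -13.6057 × 7² / 6² = -18.5188694444 eV
E_5 = -13.6057 × 7² / 5² = -26.6671720000 eV
ΔE = E_6 - E_5 = 8.1483025556 eV

λ = hc/E = 1239.84 eV·nm / 8.1483025556 eV
λ = 152.159298 nm

This is the α-line of the Pfund series in N⁶⁺.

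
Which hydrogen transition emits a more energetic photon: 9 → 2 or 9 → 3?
9 → 2

Calculate the energy for each transition:

Transition 9 → 2:
ΔE₁ = |E_2 - E_9| = |-13.6057/2² - (-13.6057/9²)|
ΔE₁ = |-3.401425000 - (-0.167971605)| = 3.233453 eV

Transition 9 → 3:
ΔE₂ = |E_3 - E_9| = |-13.6057/3² - (-13.6057/9²)|
ΔE₂ = |-1.511744444 - (-0.167971605)| = 1.343773 eV

Since 3.233453 eV > 1.343773 eV, the transition 9 → 2 emits the more energetic photon.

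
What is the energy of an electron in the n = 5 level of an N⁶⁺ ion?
-26.667 eV

For hydrogen-like ions, the energy levels scale with Z²:
E_n = -13.6057 Z² / n² eV

For N⁶⁺ (Z = 7) at n = 5:
E_5 = -13.6057 × 7² / 5²
E_5 = -13.6057 × 49 / 25
E_5 = -666.6793 / 25
E_5 = -26.667 eV

The energy is 49 times more negative than hydrogen at the same n due to the stronger nuclear charge.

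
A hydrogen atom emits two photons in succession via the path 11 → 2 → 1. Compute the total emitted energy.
13.4933 eV

The energy levels of hydrogen are E_n = -13.6057 / n² eV.

First transition (11 → 2):
ΔE₁ = |E_2 - E_11|
ΔE₁ = |-3.4014250000 - (-0.1124438017)| = 3.2889812 eV

Second transition (2 → 1):
ΔE₂ = |E_1 - E_2|
ΔE₂ = |-13.6057000000 - (-3.4014250000)| = 10.2042750 eV

Total energy released:
E_total = ΔE₁ + ΔE₂ = 3.2889812 + 10.2042750 = 13.4933 eV

Note: This equals the direct transition 11 → 1: 13.4933 eV ✓
Energy is conserved regardless of the path taken.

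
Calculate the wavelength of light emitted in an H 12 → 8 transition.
10497.77 nm

First, find the transition energy using E_n = -13.6057 / n² eV:
E_12 = -13.6057 / 12² = -0.094484028 eV
E_8 = -13.6057 / 8² = -0.212589063 eV

Photon energy: |ΔE| = |E_8 - E_12| = 0.118105035 eV

Convert to wavelength using E = hc/λ with hc = 1239.84 eV·nm:
λ = hc/E = 1239.84 eV·nm / 0.118105035 eV
λ = 10497.77 nm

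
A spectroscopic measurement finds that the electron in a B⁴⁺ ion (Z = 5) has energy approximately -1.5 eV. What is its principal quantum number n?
n = 15

The exact energy levels follow E_n = -13.6057 Z² / n² eV with Z = 5.

The measured value (-1.5 eV) is reported to only 2 significant figures, so we must test candidate n values and see which one matches to that precision.

Candidate energies:
  n = 13:  E = -13.6057 × 5² / 13² = -2.01268 eV
  n = 14:  E = -13.6057 × 5² / 14² = -1.73542 eV
  n = 15:  E = -13.6057 × 5² / 15² = -1.51174 eV  ← matches
  n = 16:  E = -13.6057 × 5² / 16² = -1.32868 eV
  n = 17:  E = -13.6057 × 5² / 17² = -1.17696 eV

Checking against the measurement of -1.5 eV (2 sig figs), only n = 15 agrees:
E_15 = -1.51174 eV, which rounds to -1.5 eV ✓

Therefore n = 15.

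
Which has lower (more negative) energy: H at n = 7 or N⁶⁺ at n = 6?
N⁶⁺ at n = 6 (E = -18.51887 eV)

Using E_n = -13.6057 Z² / n² eV:

H (Z = 1) at n = 7:
E = -13.6057 × 1² / 7² = -13.6057 × 1 / 49 = -0.27766735 eV

N⁶⁺ (Z = 7) at n = 6:
E = -13.6057 × 7² / 6² = -13.6057 × 49 / 36 = -18.51886944 eV

Since -18.51886944 eV < -0.27766735 eV,
N⁶⁺ at n = 6 is more tightly bound (requires more energy to ionize).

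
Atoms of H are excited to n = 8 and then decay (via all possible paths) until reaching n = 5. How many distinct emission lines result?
6

The electron can occupy levels n = 5, 6, ..., 8 during de-excitation — that is m = 8 - 5 + 1 = 4 distinct levels.

The number of distinct spectral lines equals the number of ways to choose 2 of these m levels (each pair gives one possible emission transition):

Number of lines = m(m-1)/2 = 4×3/2 = 6

These correspond to all possible transitions between the 4 levels:
8 → 7, 8 → 6, 8 → 5, 7 → 6, 7 → 5, 6 → 5

Each transition produces a photon with a unique energy (and thus wavelength). This count does not depend on Z.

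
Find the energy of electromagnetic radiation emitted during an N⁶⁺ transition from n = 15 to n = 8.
7.453845 eV

The energy levels are E_n = -13.6057 Z² eV / n².

Energy at n = 15: E_15 = -13.6057 × 7² / 15² = -2.963019111 eV
Energy at n = 8: E_8 = -13.6057 × 7² / 8² = -10.416864063 eV

For emission (electron falling to lower state), the photon energy is:
E_photon = E_15 - E_8 = |-2.963019111 - (-10.416864063)|
E_photon = 7.453845 eV

This energy is carried away by the emitted photon.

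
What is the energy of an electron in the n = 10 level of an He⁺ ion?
-0.544228 eV

For hydrogen-like ions, the energy levels scale with Z²:
E_n = -13.6057 Z² / n² eV

For He⁺ (Z = 2) at n = 10:
E_10 = -13.6057 × 2² / 10²
E_10 = -13.6057 × 4 / 100
E_10 = -54.4228 / 100
E_10 = -0.544228 eV

The energy is 4 times more negative than hydrogen at the same n due to the stronger nuclear charge.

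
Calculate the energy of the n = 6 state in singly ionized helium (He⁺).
-1.51 eV

For hydrogen-like ions, the energy levels scale with Z²:
E_n = -13.6057 Z² / n² eV

For He⁺ (Z = 2) at n = 6:
E_6 = -13.6057 × 2² / 6²
E_6 = -13.6057 × 4 / 36
E_6 = -54.4228 / 36
E_6 = -1.51 eV

The energy is 4 times more negative than hydrogen at the same n due to the stronger nuclear charge.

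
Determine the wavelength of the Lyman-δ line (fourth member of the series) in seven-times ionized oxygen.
1.48 nm

The lines of a series are numbered from the longest wavelength (smallest ΔE) outward; the fourth line is the transition from n = n_f + 4 to n_f.
The Lyman series has all transitions ending at n_f = 1.

For O⁷⁺ (Z = 8), the fourth line (δ-line) is the jump from n = 5 to n = 1:
E_5 = -13.6057 × 8² / 5² = -34.8306 eV
E_1 = -13.6057 × 8² / 1² = -870.7648 eV
ΔE = E_5 - E_1 = 835.9342 eV

λ = hc/E = 1239.84 eV·nm / 835.9342 eV
λ = 1.48 nm

This is the δ-line of the Lyman series in O⁷⁺.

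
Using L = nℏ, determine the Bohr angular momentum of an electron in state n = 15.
1.58e-33 J·s (or 15ℏ)

In the Bohr model, angular momentum is quantized:
L = nℏ

where ℏ = h/(2π) = 1.0546e-34 J·s

For n = 15:
L = 15 × 1.0546e-34 J·s
L = 1.58e-33 J·s

This can also be written as L = 15ℏ.
The angular momentum is an integer multiple of the reduced Planck constant.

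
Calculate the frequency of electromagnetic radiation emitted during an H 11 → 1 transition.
3.26266e+15 Hz

First, find the transition energy:
E_11 = -13.6057 / 11² = -0.1124438 eV
E_1 = -13.6057 / 1² = -13.6057000 eV
|ΔE| = |E_1 - E_11| = 13.4932562 eV

Convert to Joules: E = 13.4932562 eV × (1.602177 × 10⁻¹⁹ J/eV) = 2.1618585e-18 J

Using E = hf:
f = E/h = 2.1618585e-18 J / (6.62607 × 10⁻³⁴ J·s)
f = 3.26266e+15 Hz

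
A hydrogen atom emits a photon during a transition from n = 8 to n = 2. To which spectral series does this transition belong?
Balmer series

The spectral series in hydrogen are named based on the final (lower) energy level:
- Lyman series: n_final = 1 (ultraviolet)
- Balmer series: n_final = 2 (visible/near-UV)
- Paschen series: n_final = 3 (infrared)
- Brackett series: n_final = 4 (infrared)
- Pfund series: n_final = 5 (far infrared)

Since this transition ends at n = 2, it belongs to the Balmer series.

For reference, this 8 → 2 line has photon energy
ΔE = 13.6057 eV × (1/2² - 1/8²) = 3.1888359 eV,
corresponding to wavelength λ = hc/ΔE = 1239.84 eV·nm / 3.1888359 eV = 388.806 nm in the visible/near-UV region.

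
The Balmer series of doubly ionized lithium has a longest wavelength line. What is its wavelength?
72.9012 nm

The longest wavelength corresponds to the smallest energy transition in the series.
The Balmer series has all transitions ending at n_f = 2.

For Li²⁺ (Z = 3), the first line (α-line) is the jump from n = 3 to n = 2:
E_3 = -13.6057 × 3² / 3² = -13.605700 eV
E_2 = -13.6057 × 3² / 2² = -30.612825 eV
ΔE = E_3 - E_2 = 17.007125 eV

λ = hc/E = 1239.84 eV·nm / 17.007125 eV
λ = 72.9012 nm

This is the α-line of the Balmer series in Li²⁺.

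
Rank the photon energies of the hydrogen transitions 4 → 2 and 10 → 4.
4 → 2

Calculate the energy for each transition:

Transition 4 → 2:
ΔE₁ = |E_2 - E_4| = |-13.6057/2² - (-13.6057/4²)|
ΔE₁ = |-3.40142500000 - (-0.85035625000)| = 2.55106875 eV

Transition 10 → 4:
ΔE₂ = |E_4 - E_10| = |-13.6057/4² - (-13.6057/10²)|
ΔE₂ = |-0.85035625000 - (-0.13605700000)| = 0.71429925 eV

Since 2.55106875 eV > 0.71429925 eV, the transition 4 → 2 emits the more energetic photon.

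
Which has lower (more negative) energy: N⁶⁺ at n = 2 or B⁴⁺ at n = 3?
N⁶⁺ at n = 2 (E = -166.6698 eV)

Using E_n = -13.6057 Z² / n² eV:

N⁶⁺ (Z = 7) at n = 2:
E = -13.6057 × 7² / 2² = -13.6057 × 49 / 4 = -166.6698250 eV

B⁴⁺ (Z = 5) at n = 3:
E = -13.6057 × 5² / 3² = -13.6057 × 25 / 9 = -37.7936111 eV

Since -166.6698250 eV < -37.7936111 eV,
N⁶⁺ at n = 2 is more tightly bound (requires more energy to ionize).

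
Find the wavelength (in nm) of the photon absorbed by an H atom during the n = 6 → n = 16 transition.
3817.37 nm

First, find the transition energy using E_n = -13.6057 / n² eV:
E_6 = -13.6057 / 6² = -0.37793611 eV
E_16 = -13.6057 / 16² = -0.05314727 eV

Photon energy: |ΔE| = |E_16 - E_6| = 0.32478884 eV

Convert to wavelength using E = hc/λ with hc = 1239.84 eV·nm:
λ = hc/E = 1239.84 eV·nm / 0.32478884 eV
λ = 3817.37 nm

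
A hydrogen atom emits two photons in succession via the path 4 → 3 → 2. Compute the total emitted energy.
2.5511 eV

The energy levels of hydrogen are E_n = -13.6057 / n² eV.

First transition (4 → 3):
ΔE₁ = |E_3 - E_4|
ΔE₁ = |-1.5117444444 - (-0.8503562500)| = 0.6613882 eV

Second transition (3 → 2):
ΔE₂ = |E_2 - E_3|
ΔE₂ = |-3.4014250000 - (-1.5117444444)| = 1.8896806 eV

Total energy released:
E_total = ΔE₁ + ΔE₂ = 0.6613882 + 1.8896806 = 2.5511 eV

Note: This equals the direct transition 4 → 2: 2.5511 eV ✓
Energy is conserved regardless of the path taken.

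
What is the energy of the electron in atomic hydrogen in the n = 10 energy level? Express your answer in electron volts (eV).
-0.136057 eV

The energy levels of a hydrogen-like atom are given by:
E_n = -13.6057 eV / n²

For n = 10:
E_10 = -13.6057 eV / 10²
E_10 = -13.6057 eV / 100
E_10 = -0.136057 eV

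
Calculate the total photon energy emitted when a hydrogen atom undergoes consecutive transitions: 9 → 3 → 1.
13.438 eV

The energy levels of hydrogen are E_n = -13.6057 / n² eV.

First transition (9 → 3):
ΔE₁ = |E_3 - E_9|
ΔE₁ = |-1.511744444 - (-0.167971605)| = 1.343773 eV

Second transition (3 → 1):
ΔE₂ = |E_1 - E_3|
ΔE₂ = |-13.605700000 - (-1.511744444)| = 12.093956 eV

Total energy released:
E_total = ΔE₁ + ΔE₂ = 1.343773 + 12.093956 = 13.438 eV

Note: This equals the direct transition 9 → 1: 13.438 eV ✓
Energy is conserved regardless of the path taken.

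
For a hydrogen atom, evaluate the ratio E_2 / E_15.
56.25000

Using E_n = -13.6057 Z² / n² eV with Z = 1:

E_2 = -13.6057 / 2² = -13.6057 / 4 = -3.40142500000 eV
E_15 = -13.6057 / 15² = -13.6057 / 225 = -0.06046977778 eV

The ratio is:
E_2/E_15 = (-3.40142500000) / (-0.06046977778)
E_2/E_15 = (-13.6057/4) / (-13.6057/225)
E_2/E_15 = 225/4
E_2/E_15 = 56.25000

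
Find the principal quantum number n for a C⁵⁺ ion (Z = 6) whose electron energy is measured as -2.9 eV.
n = 13

The exact energy levels follow E_n = -13.6057 Z² / n² eV with Z = 6.

The measured value (-2.9 eV) is reported to only 2 significant figures, so we must test candidate n values and see which one matches to that precision.

Candidate energies:
  n = 11:  E = -13.6057 × 6² / 11² = -4.04798 eV
  n = 12:  E = -13.6057 × 6² / 12² = -3.40143 eV
  n = 13:  E = -13.6057 × 6² / 13² = -2.89826 eV  ← matches
  n = 14:  E = -13.6057 × 6² / 14² = -2.49901 eV
  n = 15:  E = -13.6057 × 6² / 15² = -2.17691 eV

Checking against the measurement of -2.9 eV (2 sig figs), only n = 13 agrees:
E_13 = -2.89826 eV, which rounds to -2.9 eV ✓

Therefore n = 13.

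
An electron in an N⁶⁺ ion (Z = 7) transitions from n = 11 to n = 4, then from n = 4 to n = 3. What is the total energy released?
68.5657 eV

The energy levels of N⁶⁺ are E_n = -13.6057 × 7² / n² eV.

First transition (11 → 4):
ΔE₁ = |E_4 - E_11|
ΔE₁ = |-41.6674562500 - (-5.5097462810)| = 36.1577100 eV

Second transition (4 → 3):
ΔE₂ = |E_3 - E_4|
ΔE₂ = |-74.0754777778 - (-41.6674562500)| = 32.4080215 eV

Total energy released:
E_total = ΔE₁ + ΔE₂ = 36.1577100 + 32.4080215 = 68.5657 eV

Note: This equals the direct transition 11 → 3: 68.5657 eV ✓
Energy is conserved regardless of the path taken.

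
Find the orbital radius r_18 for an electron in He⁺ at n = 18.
8.5727 nm (or 85.7267 Å)

The Bohr radius formula is:
r_n = n² a₀ / Z

where a₀ = 0.0529177 nm is the Bohr radius.

For He⁺ (Z = 2) at n = 18:
r_18 = 18² × 0.0529177 nm / 2
r_18 = 324 × 0.0529177 nm / 2
r_18 = 17.14533 nm / 2
r_18 = 8.5727 nm

The electron orbits at approximately 8.5727 nm from the nucleus.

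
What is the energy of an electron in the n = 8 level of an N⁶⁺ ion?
-10.42 eV

For hydrogen-like ions, the energy levels scale with Z²:
E_n = -13.6057 Z² / n² eV

For N⁶⁺ (Z = 7) at n = 8:
E_8 = -13.6057 × 7² / 8²
E_8 = -13.6057 × 49 / 64
E_8 = -666.6793 / 64
E_8 = -10.42 eV

The energy is 49 times more negative than hydrogen at the same n due to the stronger nuclear charge.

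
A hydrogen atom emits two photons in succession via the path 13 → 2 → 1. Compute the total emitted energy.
13.5252 eV

The energy levels of hydrogen are E_n = -13.6057 / n² eV.

First transition (13 → 2):
ΔE₁ = |E_2 - E_13|
ΔE₁ = |-3.4014250000 - (-0.0805071006)| = 3.3209179 eV

Second transition (2 → 1):
ΔE₂ = |E_1 - E_2|
ΔE₂ = |-13.6057000000 - (-3.4014250000)| = 10.2042750 eV

Total energy released:
E_total = ΔE₁ + ΔE₂ = 3.3209179 + 10.2042750 = 13.5252 eV

Note: This equals the direct transition 13 → 1: 13.5252 eV ✓
Energy is conserved regardless of the path taken.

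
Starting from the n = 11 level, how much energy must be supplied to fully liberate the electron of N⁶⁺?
5.510 eV

The ionization energy is the energy needed to remove the electron completely (n → ∞).

For a hydrogen-like ion with Z = 7, E_n = -13.6057 Z² / n² eV.

At n = 11: E_11 = -13.6057 × 7² / 11² = -5.509746 eV
At n = ∞: E_∞ = 0 eV

Ionization energy = E_∞ - E_11 = 0 - (-5.509746) = 5.509746 eV
Ionization energy ≈ 5.510 eV

This is also called the binding energy of the electron in state n = 11.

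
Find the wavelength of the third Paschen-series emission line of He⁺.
273.38 nm

The lines of a series are numbered from the longest wavelength (smallest ΔE) outward; the third line is the transition from n = n_f + 3 to n_f.
The Paschen series has all transitions ending at n_f = 3.

For He⁺ (Z = 2), the third line (γ-line) is the jump from n = 6 to n = 3:
E_6 = -13.6057 × 2² / 6² = -1.511744 eV
E_3 = -13.6057 × 2² / 3² = -6.046978 eV
ΔE = E_6 - E_3 = 4.535234 eV

λ = hc/E = 1239.84 eV·nm / 4.535234 eV
λ = 273.38 nm

This is the γ-line of the Paschen series in He⁺.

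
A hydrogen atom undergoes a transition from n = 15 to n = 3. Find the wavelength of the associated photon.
854.3111 nm

First, find the transition energy using E_n = -13.6057 / n² eV:
E_15 = -13.6057 / 15² = -0.06046978 eV
E_3 = -13.6057 / 3² = -1.51174444 eV

Photon energy: |ΔE| = |E_3 - E_15| = 1.45127466 eV

Convert to wavelength using E = hc/λ with hc = 1239.84 eV·nm:
λ = hc/E = 1239.84 eV·nm / 1.45127466 eV
λ = 854.3111 nm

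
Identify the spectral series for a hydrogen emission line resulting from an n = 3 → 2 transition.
Balmer series

The spectral series in hydrogen are named based on the final (lower) energy level:
- Lyman series: n_final = 1 (ultraviolet)
- Balmer series: n_final = 2 (visible/near-UV)
- Paschen series: n_final = 3 (infrared)
- Brackett series: n_final = 4 (infrared)
- Pfund series: n_final = 5 (far infrared)

Since this transition ends at n = 2, it belongs to the Balmer series.

For reference, this 3 → 2 line has photon energy
ΔE = 13.6057 eV × (1/2² - 1/3²) = 1.8896805556 eV,
corresponding to wavelength λ = hc/ΔE = 1239.84 eV·nm / 1.8896805556 eV = 656.110895 nm in the visible/near-UV region.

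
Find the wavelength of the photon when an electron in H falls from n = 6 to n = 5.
7455.81 nm

First, find the transition energy using E_n = -13.6057 / n² eV:
E_6 = -13.6057 / 6² = -0.37793611 eV
E_5 = -13.6057 / 5² = -0.54422800 eV

Photon energy: |ΔE| = |E_5 - E_6| = 0.16629189 eV

Convert to wavelength using E = hc/λ with hc = 1239.84 eV·nm:
λ = hc/E = 1239.84 eV·nm / 0.16629189 eV
λ = 7455.81 nm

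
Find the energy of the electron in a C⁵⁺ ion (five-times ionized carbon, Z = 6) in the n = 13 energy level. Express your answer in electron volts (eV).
-2.8983 eV

The energy levels of a hydrogen-like atom are given by:
E_n = -13.6057 Z² / n² eV  (with Z = 6 for C⁵⁺)

For n = 13:
E_13 = -13.6057 × 6² / 13²
E_13 = -13.6057 × 36 / 169
E_13 = -2.8983 eV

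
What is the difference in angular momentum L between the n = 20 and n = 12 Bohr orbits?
8.44e-34 J·s (or 8ℏ)

In the Bohr model, L_n = nℏ where ℏ = 1.0546e-34 J·s.

L_20 = 20ℏ = 2.1092e-33 J·s
L_12 = 12ℏ = 1.2655e-33 J·s

ΔL = L_20 - L_12 = (20 - 12)ℏ = 8ℏ
ΔL = 8 × 1.0546e-34 J·s = 8.44e-34 J·s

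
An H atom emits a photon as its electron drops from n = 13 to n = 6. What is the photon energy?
0.29743 eV

The energy levels are E_n = -13.6057 eV / n².

Energy at n = 13: E_13 = -13.6057 / 13² = -0.08050710 eV
Energy at n = 6: E_6 = -13.6057 / 6² = -0.37793611 eV

For emission (electron falling to lower state), the photon energy is:
E_photon = E_13 - E_6 = |-0.08050710 - (-0.37793611)|
E_photon = 0.29743 eV

This energy is carried away by the emitted photon.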